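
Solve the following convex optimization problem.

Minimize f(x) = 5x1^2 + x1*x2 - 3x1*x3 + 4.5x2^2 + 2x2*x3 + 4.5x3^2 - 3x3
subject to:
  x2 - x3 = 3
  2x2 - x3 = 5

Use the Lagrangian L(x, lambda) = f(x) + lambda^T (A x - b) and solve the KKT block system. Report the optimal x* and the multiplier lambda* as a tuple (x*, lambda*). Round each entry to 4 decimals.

Form the Lagrangian:
  L(x, lambda) = (1/2) x^T Q x + c^T x + lambda^T (A x - b)
Stationarity (grad_x L = 0): Q x + c + A^T lambda = 0.
Primal feasibility: A x = b.

This gives the KKT block system:
  [ Q   A^T ] [ x     ]   [-c ]
  [ A    0  ] [ lambda ] = [ b ]

Solving the linear system:
  x*      = (-0.5, 2, -1)
  lambda* = (2.5, -9)
  f(x*)   = 20.25

x* = (-0.5, 2, -1), lambda* = (2.5, -9)


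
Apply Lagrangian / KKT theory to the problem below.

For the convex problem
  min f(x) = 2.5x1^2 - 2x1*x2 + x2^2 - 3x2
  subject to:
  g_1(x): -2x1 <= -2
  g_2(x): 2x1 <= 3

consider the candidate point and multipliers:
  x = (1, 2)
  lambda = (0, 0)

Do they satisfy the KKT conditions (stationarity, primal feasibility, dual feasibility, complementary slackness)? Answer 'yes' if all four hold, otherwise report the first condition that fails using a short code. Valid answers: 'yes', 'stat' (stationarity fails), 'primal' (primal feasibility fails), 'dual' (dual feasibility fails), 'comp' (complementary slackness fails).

Gradient of f: grad f(x) = Q x + c = (1, -1)
Constraint values g_i(x) = a_i^T x - b_i:
  g_1((1, 2)) = 0
  g_2((1, 2)) = -1
Stationarity residual: grad f(x) + sum_i lambda_i a_i = (1, -1)
  -> stationarity FAILS
Primal feasibility (all g_i <= 0): OK
Dual feasibility (all lambda_i >= 0): OK
Complementary slackness (lambda_i * g_i(x) = 0 for all i): OK

Verdict: the first failing condition is stationarity -> stat.

stat


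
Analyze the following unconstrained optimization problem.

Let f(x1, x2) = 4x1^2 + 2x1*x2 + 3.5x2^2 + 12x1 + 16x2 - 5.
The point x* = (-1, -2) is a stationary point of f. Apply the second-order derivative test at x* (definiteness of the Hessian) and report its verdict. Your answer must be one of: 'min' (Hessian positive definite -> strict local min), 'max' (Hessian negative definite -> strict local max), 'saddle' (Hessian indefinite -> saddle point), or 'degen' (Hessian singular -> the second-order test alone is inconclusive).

Compute the Hessian H = grad^2 f:
  H = [[8, 2], [2, 7]]
Verify stationarity: grad f(x*) = H x* + g = (0, 0).
Eigenvalues of H: 5.4384, 9.5616.
Both eigenvalues > 0, so H is positive definite -> x* is a strict local min.

min


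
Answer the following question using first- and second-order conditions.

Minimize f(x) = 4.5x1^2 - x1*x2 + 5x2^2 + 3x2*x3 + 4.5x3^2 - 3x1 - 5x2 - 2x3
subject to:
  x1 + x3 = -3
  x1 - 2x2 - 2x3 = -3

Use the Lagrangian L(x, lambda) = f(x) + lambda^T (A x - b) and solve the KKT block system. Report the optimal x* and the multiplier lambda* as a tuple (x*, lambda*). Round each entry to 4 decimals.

Form the Lagrangian:
  L(x, lambda) = (1/2) x^T Q x + c^T x + lambda^T (A x - b)
Stationarity (grad_x L = 0): Q x + c + A^T lambda = 0.
Primal feasibility: A x = b.

This gives the KKT block system:
  [ Q   A^T ] [ x     ]   [-c ]
  [ A    0  ] [ lambda ] = [ b ]

Solving the linear system:
  x*      = (-1.9123, 1.6316, -1.0877)
  lambda* = (16.8596, 4.9825)
  f(x*)   = 32.6404

x* = (-1.9123, 1.6316, -1.0877), lambda* = (16.8596, 4.9825)


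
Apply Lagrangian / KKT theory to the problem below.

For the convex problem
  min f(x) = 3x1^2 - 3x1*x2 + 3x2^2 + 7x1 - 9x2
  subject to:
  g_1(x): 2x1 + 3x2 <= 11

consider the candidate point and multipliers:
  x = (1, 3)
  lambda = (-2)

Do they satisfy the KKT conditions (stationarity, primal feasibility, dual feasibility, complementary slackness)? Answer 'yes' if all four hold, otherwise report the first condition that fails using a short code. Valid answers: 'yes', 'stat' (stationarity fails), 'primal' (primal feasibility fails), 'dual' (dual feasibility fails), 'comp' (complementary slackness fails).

Gradient of f: grad f(x) = Q x + c = (4, 6)
Constraint values g_i(x) = a_i^T x - b_i:
  g_1((1, 3)) = 0
Stationarity residual: grad f(x) + sum_i lambda_i a_i = (0, 0)
  -> stationarity OK
Primal feasibility (all g_i <= 0): OK
Dual feasibility (all lambda_i >= 0): FAILS
Complementary slackness (lambda_i * g_i(x) = 0 for all i): OK

Verdict: the first failing condition is dual_feasibility -> dual.

dual


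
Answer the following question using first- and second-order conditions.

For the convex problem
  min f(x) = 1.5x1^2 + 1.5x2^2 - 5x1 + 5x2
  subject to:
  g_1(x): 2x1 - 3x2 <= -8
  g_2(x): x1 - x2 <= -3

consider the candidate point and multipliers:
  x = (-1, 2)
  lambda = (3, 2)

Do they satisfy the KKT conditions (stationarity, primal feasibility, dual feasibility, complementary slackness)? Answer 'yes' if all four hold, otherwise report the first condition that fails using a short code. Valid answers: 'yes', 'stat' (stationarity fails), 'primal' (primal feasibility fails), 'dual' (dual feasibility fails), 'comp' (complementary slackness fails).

Gradient of f: grad f(x) = Q x + c = (-8, 11)
Constraint values g_i(x) = a_i^T x - b_i:
  g_1((-1, 2)) = 0
  g_2((-1, 2)) = 0
Stationarity residual: grad f(x) + sum_i lambda_i a_i = (0, 0)
  -> stationarity OK
Primal feasibility (all g_i <= 0): OK
Dual feasibility (all lambda_i >= 0): OK
Complementary slackness (lambda_i * g_i(x) = 0 for all i): OK

Verdict: yes, KKT holds.

yes


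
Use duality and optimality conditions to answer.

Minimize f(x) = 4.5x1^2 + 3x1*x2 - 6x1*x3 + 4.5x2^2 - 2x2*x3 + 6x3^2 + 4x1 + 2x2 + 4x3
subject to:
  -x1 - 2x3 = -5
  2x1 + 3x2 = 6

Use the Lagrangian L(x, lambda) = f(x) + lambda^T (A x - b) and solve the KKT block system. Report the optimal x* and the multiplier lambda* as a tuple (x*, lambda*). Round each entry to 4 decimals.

Form the Lagrangian:
  L(x, lambda) = (1/2) x^T Q x + c^T x + lambda^T (A x - b)
Stationarity (grad_x L = 0): Q x + c + A^T lambda = 0.
Primal feasibility: A x = b.

This gives the KKT block system:
  [ Q   A^T ] [ x     ]   [-c ]
  [ A    0  ] [ lambda ] = [ b ]

Solving the linear system:
  x*      = (1.8, 0.8, 1.6)
  lambda* = (5.4, -3.8)
  f(x*)   = 32.5

x* = (1.8, 0.8, 1.6), lambda* = (5.4, -3.8)


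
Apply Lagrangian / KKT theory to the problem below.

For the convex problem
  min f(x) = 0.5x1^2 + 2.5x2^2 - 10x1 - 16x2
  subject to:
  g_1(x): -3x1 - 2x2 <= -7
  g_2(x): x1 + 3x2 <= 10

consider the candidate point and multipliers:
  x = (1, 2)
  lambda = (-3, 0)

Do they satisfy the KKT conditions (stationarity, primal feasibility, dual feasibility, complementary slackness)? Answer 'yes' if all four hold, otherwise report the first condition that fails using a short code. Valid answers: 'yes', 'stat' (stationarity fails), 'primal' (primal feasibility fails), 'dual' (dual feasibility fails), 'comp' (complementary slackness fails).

Gradient of f: grad f(x) = Q x + c = (-9, -6)
Constraint values g_i(x) = a_i^T x - b_i:
  g_1((1, 2)) = 0
  g_2((1, 2)) = -3
Stationarity residual: grad f(x) + sum_i lambda_i a_i = (0, 0)
  -> stationarity OK
Primal feasibility (all g_i <= 0): OK
Dual feasibility (all lambda_i >= 0): FAILS
Complementary slackness (lambda_i * g_i(x) = 0 for all i): OK

Verdict: the first failing condition is dual_feasibility -> dual.

dual


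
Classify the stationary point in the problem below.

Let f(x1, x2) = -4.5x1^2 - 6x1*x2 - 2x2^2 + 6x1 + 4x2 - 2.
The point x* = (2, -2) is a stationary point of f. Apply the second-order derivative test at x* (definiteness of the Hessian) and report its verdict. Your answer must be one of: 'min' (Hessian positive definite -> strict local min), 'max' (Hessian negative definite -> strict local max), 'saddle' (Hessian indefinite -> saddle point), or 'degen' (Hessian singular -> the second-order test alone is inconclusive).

Compute the Hessian H = grad^2 f:
  H = [[-9, -6], [-6, -4]]
Verify stationarity: grad f(x*) = H x* + g = (0, 0).
Eigenvalues of H: -13, 0.
H has a zero eigenvalue (singular; negative semidefinite but not definite), so H is neither positive definite, negative definite, nor indefinite. The second-order test alone is inconclusive -> degen.
(Indeed, f is constant along the null direction of H through x*, so x* is not a strict local extremum.)

degen


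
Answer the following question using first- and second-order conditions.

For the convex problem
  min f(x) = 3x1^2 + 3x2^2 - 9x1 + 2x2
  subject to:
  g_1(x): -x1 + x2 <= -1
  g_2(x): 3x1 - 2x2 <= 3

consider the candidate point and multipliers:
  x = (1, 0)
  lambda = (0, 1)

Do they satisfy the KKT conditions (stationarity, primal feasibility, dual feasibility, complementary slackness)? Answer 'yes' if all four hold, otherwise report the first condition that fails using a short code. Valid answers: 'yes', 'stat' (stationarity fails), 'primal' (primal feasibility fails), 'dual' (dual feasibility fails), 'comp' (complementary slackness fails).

Gradient of f: grad f(x) = Q x + c = (-3, 2)
Constraint values g_i(x) = a_i^T x - b_i:
  g_1((1, 0)) = 0
  g_2((1, 0)) = 0
Stationarity residual: grad f(x) + sum_i lambda_i a_i = (0, 0)
  -> stationarity OK
Primal feasibility (all g_i <= 0): OK
Dual feasibility (all lambda_i >= 0): OK
Complementary slackness (lambda_i * g_i(x) = 0 for all i): OK

Verdict: yes, KKT holds.

yes


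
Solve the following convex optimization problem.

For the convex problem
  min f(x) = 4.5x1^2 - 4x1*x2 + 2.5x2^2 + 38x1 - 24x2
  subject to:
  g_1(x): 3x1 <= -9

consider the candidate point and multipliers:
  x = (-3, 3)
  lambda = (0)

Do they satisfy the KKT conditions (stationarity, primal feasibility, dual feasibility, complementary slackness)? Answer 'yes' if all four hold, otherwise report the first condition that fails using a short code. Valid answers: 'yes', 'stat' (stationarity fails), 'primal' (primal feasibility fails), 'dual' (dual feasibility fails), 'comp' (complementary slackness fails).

Gradient of f: grad f(x) = Q x + c = (-1, 3)
Constraint values g_i(x) = a_i^T x - b_i:
  g_1((-3, 3)) = 0
Stationarity residual: grad f(x) + sum_i lambda_i a_i = (-1, 3)
  -> stationarity FAILS
Primal feasibility (all g_i <= 0): OK
Dual feasibility (all lambda_i >= 0): OK
Complementary slackness (lambda_i * g_i(x) = 0 for all i): OK

Verdict: the first failing condition is stationarity -> stat.

stat


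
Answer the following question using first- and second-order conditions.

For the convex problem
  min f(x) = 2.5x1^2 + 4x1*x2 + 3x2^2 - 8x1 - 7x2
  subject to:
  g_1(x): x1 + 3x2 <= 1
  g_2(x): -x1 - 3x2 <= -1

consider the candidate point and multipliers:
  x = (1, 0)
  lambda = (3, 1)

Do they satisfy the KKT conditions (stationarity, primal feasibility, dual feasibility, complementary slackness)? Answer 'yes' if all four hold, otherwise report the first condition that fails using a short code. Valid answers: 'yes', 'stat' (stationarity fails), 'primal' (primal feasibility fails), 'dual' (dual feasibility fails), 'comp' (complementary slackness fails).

Gradient of f: grad f(x) = Q x + c = (-3, -3)
Constraint values g_i(x) = a_i^T x - b_i:
  g_1((1, 0)) = 0
  g_2((1, 0)) = 0
Stationarity residual: grad f(x) + sum_i lambda_i a_i = (-1, 3)
  -> stationarity FAILS
Primal feasibility (all g_i <= 0): OK
Dual feasibility (all lambda_i >= 0): OK
Complementary slackness (lambda_i * g_i(x) = 0 for all i): OK

Verdict: the first failing condition is stationarity -> stat.

stat


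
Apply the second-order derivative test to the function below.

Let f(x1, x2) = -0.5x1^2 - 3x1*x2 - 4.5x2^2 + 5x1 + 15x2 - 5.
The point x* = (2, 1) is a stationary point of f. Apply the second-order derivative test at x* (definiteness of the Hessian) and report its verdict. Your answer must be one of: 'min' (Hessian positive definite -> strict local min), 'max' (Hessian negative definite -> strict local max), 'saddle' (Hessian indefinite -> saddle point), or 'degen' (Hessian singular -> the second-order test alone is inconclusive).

Compute the Hessian H = grad^2 f:
  H = [[-1, -3], [-3, -9]]
Verify stationarity: grad f(x*) = H x* + g = (0, 0).
Eigenvalues of H: -10, 0.
H has a zero eigenvalue (singular; negative semidefinite but not definite), so H is neither positive definite, negative definite, nor indefinite. The second-order test alone is inconclusive -> degen.
(Indeed, f is constant along the null direction of H through x*, so x* is not a strict local extremum.)

degen


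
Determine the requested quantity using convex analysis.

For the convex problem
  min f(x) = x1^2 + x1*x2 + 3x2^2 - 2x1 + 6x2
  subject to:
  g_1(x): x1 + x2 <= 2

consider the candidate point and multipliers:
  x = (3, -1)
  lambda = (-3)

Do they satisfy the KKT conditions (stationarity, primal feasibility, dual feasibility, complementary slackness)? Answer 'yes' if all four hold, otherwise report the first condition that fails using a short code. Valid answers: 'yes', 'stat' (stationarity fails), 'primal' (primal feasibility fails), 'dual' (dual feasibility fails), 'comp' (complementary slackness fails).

Gradient of f: grad f(x) = Q x + c = (3, 3)
Constraint values g_i(x) = a_i^T x - b_i:
  g_1((3, -1)) = 0
Stationarity residual: grad f(x) + sum_i lambda_i a_i = (0, 0)
  -> stationarity OK
Primal feasibility (all g_i <= 0): OK
Dual feasibility (all lambda_i >= 0): FAILS
Complementary slackness (lambda_i * g_i(x) = 0 for all i): OK

Verdict: the first failing condition is dual_feasibility -> dual.

dual


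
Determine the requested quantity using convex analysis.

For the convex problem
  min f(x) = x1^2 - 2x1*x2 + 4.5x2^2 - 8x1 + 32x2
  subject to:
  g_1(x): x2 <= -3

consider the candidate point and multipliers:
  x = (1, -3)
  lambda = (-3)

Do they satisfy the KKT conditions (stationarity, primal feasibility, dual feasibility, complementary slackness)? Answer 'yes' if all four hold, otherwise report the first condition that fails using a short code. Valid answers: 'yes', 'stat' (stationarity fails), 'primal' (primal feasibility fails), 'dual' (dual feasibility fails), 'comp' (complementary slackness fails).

Gradient of f: grad f(x) = Q x + c = (0, 3)
Constraint values g_i(x) = a_i^T x - b_i:
  g_1((1, -3)) = 0
Stationarity residual: grad f(x) + sum_i lambda_i a_i = (0, 0)
  -> stationarity OK
Primal feasibility (all g_i <= 0): OK
Dual feasibility (all lambda_i >= 0): FAILS
Complementary slackness (lambda_i * g_i(x) = 0 for all i): OK

Verdict: the first failing condition is dual_feasibility -> dual.

dual


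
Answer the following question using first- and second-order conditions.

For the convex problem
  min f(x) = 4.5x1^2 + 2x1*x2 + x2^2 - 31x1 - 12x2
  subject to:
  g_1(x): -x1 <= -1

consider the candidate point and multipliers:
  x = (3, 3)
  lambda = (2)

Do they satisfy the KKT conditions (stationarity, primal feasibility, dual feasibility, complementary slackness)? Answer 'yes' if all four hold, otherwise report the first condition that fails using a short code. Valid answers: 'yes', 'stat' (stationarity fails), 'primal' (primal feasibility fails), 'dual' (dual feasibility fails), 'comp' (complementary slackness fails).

Gradient of f: grad f(x) = Q x + c = (2, 0)
Constraint values g_i(x) = a_i^T x - b_i:
  g_1((3, 3)) = -2
Stationarity residual: grad f(x) + sum_i lambda_i a_i = (0, 0)
  -> stationarity OK
Primal feasibility (all g_i <= 0): OK
Dual feasibility (all lambda_i >= 0): OK
Complementary slackness (lambda_i * g_i(x) = 0 for all i): FAILS

Verdict: the first failing condition is complementary_slackness -> comp.

comp


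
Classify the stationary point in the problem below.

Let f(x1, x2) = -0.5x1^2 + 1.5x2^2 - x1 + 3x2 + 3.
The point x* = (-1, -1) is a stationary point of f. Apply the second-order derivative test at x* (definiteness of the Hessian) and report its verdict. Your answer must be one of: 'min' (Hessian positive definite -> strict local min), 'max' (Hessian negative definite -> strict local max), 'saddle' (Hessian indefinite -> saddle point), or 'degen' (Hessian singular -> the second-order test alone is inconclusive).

Compute the Hessian H = grad^2 f:
  H = [[-1, 0], [0, 3]]
Verify stationarity: grad f(x*) = H x* + g = (0, 0).
Eigenvalues of H: -1, 3.
Eigenvalues have mixed signs, so H is indefinite -> x* is a saddle point.

saddle


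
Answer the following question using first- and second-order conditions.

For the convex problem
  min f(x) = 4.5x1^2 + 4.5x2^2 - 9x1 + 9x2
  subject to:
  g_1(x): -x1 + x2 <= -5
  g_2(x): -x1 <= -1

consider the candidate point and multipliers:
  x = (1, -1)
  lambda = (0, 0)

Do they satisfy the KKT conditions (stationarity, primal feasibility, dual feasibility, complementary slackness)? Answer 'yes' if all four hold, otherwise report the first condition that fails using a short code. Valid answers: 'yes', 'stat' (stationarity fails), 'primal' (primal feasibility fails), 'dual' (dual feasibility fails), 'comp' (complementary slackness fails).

Gradient of f: grad f(x) = Q x + c = (0, 0)
Constraint values g_i(x) = a_i^T x - b_i:
  g_1((1, -1)) = 3
  g_2((1, -1)) = 0
Stationarity residual: grad f(x) + sum_i lambda_i a_i = (0, 0)
  -> stationarity OK
Primal feasibility (all g_i <= 0): FAILS
Dual feasibility (all lambda_i >= 0): OK
Complementary slackness (lambda_i * g_i(x) = 0 for all i): OK

Verdict: the first failing condition is primal_feasibility -> primal.

primal


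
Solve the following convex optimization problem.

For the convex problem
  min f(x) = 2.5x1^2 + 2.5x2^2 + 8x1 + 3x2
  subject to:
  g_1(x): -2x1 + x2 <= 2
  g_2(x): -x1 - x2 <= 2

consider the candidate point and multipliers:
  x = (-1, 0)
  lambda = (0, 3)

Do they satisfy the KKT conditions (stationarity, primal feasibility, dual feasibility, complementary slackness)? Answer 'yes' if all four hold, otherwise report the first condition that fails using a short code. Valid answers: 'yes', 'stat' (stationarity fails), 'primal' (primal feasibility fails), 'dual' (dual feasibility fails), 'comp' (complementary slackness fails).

Gradient of f: grad f(x) = Q x + c = (3, 3)
Constraint values g_i(x) = a_i^T x - b_i:
  g_1((-1, 0)) = 0
  g_2((-1, 0)) = -1
Stationarity residual: grad f(x) + sum_i lambda_i a_i = (0, 0)
  -> stationarity OK
Primal feasibility (all g_i <= 0): OK
Dual feasibility (all lambda_i >= 0): OK
Complementary slackness (lambda_i * g_i(x) = 0 for all i): FAILS

Verdict: the first failing condition is complementary_slackness -> comp.

comp


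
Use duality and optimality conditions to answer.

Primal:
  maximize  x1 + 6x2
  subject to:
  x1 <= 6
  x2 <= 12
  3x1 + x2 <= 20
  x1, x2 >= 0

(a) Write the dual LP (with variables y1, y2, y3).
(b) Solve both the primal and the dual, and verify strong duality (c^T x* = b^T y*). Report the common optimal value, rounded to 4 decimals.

The standard primal-dual pair for 'max c^T x s.t. A x <= b, x >= 0' is:
  Dual:  min b^T y  s.t.  A^T y >= c,  y >= 0.

So the dual LP is:
  minimize  6y1 + 12y2 + 20y3
  subject to:
    y1 + 3y3 >= 1
    y2 + y3 >= 6
    y1, y2, y3 >= 0

Solving the primal: x* = (2.6667, 12).
  primal value c^T x* = 74.6667.
Solving the dual: y* = (0, 5.6667, 0.3333).
  dual value b^T y* = 74.6667.
Strong duality: c^T x* = b^T y*. Confirmed.

74.6667


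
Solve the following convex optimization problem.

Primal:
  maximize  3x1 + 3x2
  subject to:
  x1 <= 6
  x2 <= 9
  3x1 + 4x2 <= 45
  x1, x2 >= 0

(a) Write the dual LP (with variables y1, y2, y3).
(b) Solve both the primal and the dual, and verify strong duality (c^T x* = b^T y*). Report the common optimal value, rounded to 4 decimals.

The standard primal-dual pair for 'max c^T x s.t. A x <= b, x >= 0' is:
  Dual:  min b^T y  s.t.  A^T y >= c,  y >= 0.

So the dual LP is:
  minimize  6y1 + 9y2 + 45y3
  subject to:
    y1 + 3y3 >= 3
    y2 + 4y3 >= 3
    y1, y2, y3 >= 0

Solving the primal: x* = (6, 6.75).
  primal value c^T x* = 38.25.
Solving the dual: y* = (0.75, 0, 0.75).
  dual value b^T y* = 38.25.
Strong duality: c^T x* = b^T y*. Confirmed.

38.25


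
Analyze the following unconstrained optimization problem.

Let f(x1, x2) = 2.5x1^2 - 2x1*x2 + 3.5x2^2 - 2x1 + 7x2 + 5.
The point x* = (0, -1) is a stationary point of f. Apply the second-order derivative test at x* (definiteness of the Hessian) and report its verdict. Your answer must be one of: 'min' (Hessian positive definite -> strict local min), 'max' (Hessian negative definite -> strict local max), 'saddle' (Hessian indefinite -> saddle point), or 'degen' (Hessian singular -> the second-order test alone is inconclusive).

Compute the Hessian H = grad^2 f:
  H = [[5, -2], [-2, 7]]
Verify stationarity: grad f(x*) = H x* + g = (0, 0).
Eigenvalues of H: 3.7639, 8.2361.
Both eigenvalues > 0, so H is positive definite -> x* is a strict local min.

min


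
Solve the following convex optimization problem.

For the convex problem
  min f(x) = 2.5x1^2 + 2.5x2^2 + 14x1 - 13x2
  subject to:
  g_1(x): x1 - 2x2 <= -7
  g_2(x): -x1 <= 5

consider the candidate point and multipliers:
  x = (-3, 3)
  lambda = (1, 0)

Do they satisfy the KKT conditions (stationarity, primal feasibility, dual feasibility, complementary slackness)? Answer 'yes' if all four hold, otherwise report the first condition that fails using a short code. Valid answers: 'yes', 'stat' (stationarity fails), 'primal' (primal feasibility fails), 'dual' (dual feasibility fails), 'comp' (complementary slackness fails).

Gradient of f: grad f(x) = Q x + c = (-1, 2)
Constraint values g_i(x) = a_i^T x - b_i:
  g_1((-3, 3)) = -2
  g_2((-3, 3)) = -2
Stationarity residual: grad f(x) + sum_i lambda_i a_i = (0, 0)
  -> stationarity OK
Primal feasibility (all g_i <= 0): OK
Dual feasibility (all lambda_i >= 0): OK
Complementary slackness (lambda_i * g_i(x) = 0 for all i): FAILS

Verdict: the first failing condition is complementary_slackness -> comp.

comp


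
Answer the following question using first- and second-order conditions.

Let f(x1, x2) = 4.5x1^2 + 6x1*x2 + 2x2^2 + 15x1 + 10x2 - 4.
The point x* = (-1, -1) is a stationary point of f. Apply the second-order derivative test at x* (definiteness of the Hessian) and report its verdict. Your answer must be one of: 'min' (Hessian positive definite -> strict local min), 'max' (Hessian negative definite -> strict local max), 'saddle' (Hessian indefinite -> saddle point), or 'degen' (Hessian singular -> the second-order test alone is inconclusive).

Compute the Hessian H = grad^2 f:
  H = [[9, 6], [6, 4]]
Verify stationarity: grad f(x*) = H x* + g = (0, 0).
Eigenvalues of H: 0, 13.
H has a zero eigenvalue (singular; positive semidefinite but not definite), so H is neither positive definite, negative definite, nor indefinite. The second-order test alone is inconclusive -> degen.
(Indeed, f is constant along the null direction of H through x*, so x* is not a strict local extremum.)

degen


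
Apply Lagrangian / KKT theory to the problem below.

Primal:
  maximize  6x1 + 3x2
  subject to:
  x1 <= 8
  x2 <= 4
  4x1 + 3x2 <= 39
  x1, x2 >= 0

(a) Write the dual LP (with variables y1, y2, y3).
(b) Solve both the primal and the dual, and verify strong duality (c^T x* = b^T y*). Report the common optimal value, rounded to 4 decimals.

The standard primal-dual pair for 'max c^T x s.t. A x <= b, x >= 0' is:
  Dual:  min b^T y  s.t.  A^T y >= c,  y >= 0.

So the dual LP is:
  minimize  8y1 + 4y2 + 39y3
  subject to:
    y1 + 4y3 >= 6
    y2 + 3y3 >= 3
    y1, y2, y3 >= 0

Solving the primal: x* = (8, 2.3333).
  primal value c^T x* = 55.
Solving the dual: y* = (2, 0, 1).
  dual value b^T y* = 55.
Strong duality: c^T x* = b^T y*. Confirmed.

55


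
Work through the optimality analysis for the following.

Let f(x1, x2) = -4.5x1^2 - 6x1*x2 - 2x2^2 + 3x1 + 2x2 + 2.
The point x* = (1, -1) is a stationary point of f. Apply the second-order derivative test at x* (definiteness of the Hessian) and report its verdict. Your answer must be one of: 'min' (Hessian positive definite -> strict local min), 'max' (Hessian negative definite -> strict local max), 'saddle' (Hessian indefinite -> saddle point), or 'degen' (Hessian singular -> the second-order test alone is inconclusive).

Compute the Hessian H = grad^2 f:
  H = [[-9, -6], [-6, -4]]
Verify stationarity: grad f(x*) = H x* + g = (0, 0).
Eigenvalues of H: -13, 0.
H has a zero eigenvalue (singular; negative semidefinite but not definite), so H is neither positive definite, negative definite, nor indefinite. The second-order test alone is inconclusive -> degen.
(Indeed, f is constant along the null direction of H through x*, so x* is not a strict local extremum.)

degen


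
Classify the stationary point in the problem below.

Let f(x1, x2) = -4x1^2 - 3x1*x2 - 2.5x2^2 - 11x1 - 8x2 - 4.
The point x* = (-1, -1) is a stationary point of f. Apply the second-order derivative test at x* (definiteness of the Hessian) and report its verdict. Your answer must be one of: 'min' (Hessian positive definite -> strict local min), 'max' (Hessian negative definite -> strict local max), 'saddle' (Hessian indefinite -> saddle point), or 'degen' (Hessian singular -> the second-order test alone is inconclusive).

Compute the Hessian H = grad^2 f:
  H = [[-8, -3], [-3, -5]]
Verify stationarity: grad f(x*) = H x* + g = (0, 0).
Eigenvalues of H: -9.8541, -3.1459.
Both eigenvalues < 0, so H is negative definite -> x* is a strict local max.

max


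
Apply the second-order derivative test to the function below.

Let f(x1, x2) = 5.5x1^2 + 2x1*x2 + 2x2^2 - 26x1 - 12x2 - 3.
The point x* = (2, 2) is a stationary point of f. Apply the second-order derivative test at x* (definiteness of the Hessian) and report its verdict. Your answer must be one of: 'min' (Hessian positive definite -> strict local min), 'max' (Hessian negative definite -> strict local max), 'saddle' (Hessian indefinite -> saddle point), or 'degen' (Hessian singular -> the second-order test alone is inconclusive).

Compute the Hessian H = grad^2 f:
  H = [[11, 2], [2, 4]]
Verify stationarity: grad f(x*) = H x* + g = (0, 0).
Eigenvalues of H: 3.4689, 11.5311.
Both eigenvalues > 0, so H is positive definite -> x* is a strict local min.

min


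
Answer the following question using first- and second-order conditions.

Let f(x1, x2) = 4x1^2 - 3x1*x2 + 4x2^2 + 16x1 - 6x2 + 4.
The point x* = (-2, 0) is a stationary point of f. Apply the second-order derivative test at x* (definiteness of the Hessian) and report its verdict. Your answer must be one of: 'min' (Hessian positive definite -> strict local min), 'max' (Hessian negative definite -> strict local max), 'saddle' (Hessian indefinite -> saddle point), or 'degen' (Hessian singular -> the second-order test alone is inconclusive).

Compute the Hessian H = grad^2 f:
  H = [[8, -3], [-3, 8]]
Verify stationarity: grad f(x*) = H x* + g = (0, 0).
Eigenvalues of H: 5, 11.
Both eigenvalues > 0, so H is positive definite -> x* is a strict local min.

min


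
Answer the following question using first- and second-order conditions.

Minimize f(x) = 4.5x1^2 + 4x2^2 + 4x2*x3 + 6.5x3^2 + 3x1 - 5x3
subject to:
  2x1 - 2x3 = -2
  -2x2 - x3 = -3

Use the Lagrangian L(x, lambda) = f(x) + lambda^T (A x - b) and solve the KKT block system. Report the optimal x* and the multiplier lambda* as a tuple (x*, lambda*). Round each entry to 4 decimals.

Form the Lagrangian:
  L(x, lambda) = (1/2) x^T Q x + c^T x + lambda^T (A x - b)
Stationarity (grad_x L = 0): Q x + c + A^T lambda = 0.
Primal feasibility: A x = b.

This gives the KKT block system:
  [ Q   A^T ] [ x     ]   [-c ]
  [ A    0  ] [ lambda ] = [ b ]

Solving the linear system:
  x*      = (-0.45, 1.225, 0.55)
  lambda* = (0.525, 6)
  f(x*)   = 7.475

x* = (-0.45, 1.225, 0.55), lambda* = (0.525, 6)


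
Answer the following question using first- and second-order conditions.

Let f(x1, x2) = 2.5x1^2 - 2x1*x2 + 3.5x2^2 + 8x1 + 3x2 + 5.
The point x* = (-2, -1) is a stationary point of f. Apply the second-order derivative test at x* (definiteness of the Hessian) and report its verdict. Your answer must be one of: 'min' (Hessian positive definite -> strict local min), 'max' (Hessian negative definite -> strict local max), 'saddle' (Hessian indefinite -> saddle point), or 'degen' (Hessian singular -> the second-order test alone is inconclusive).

Compute the Hessian H = grad^2 f:
  H = [[5, -2], [-2, 7]]
Verify stationarity: grad f(x*) = H x* + g = (0, 0).
Eigenvalues of H: 3.7639, 8.2361.
Both eigenvalues > 0, so H is positive definite -> x* is a strict local min.

min


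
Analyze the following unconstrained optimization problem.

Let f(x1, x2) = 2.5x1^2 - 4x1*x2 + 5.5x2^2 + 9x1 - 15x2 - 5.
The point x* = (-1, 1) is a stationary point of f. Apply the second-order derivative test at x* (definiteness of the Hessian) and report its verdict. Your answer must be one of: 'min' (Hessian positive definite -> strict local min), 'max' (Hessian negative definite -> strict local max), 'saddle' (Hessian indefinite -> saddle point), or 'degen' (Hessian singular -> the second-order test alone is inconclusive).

Compute the Hessian H = grad^2 f:
  H = [[5, -4], [-4, 11]]
Verify stationarity: grad f(x*) = H x* + g = (0, 0).
Eigenvalues of H: 3, 13.
Both eigenvalues > 0, so H is positive definite -> x* is a strict local min.

min


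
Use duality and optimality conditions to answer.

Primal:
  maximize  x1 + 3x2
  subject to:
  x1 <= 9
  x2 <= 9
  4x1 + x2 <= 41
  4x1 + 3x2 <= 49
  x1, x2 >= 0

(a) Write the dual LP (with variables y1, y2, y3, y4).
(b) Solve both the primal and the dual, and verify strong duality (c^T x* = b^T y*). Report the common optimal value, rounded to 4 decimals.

The standard primal-dual pair for 'max c^T x s.t. A x <= b, x >= 0' is:
  Dual:  min b^T y  s.t.  A^T y >= c,  y >= 0.

So the dual LP is:
  minimize  9y1 + 9y2 + 41y3 + 49y4
  subject to:
    y1 + 4y3 + 4y4 >= 1
    y2 + y3 + 3y4 >= 3
    y1, y2, y3, y4 >= 0

Solving the primal: x* = (5.5, 9).
  primal value c^T x* = 32.5.
Solving the dual: y* = (0, 2.25, 0, 0.25).
  dual value b^T y* = 32.5.
Strong duality: c^T x* = b^T y*. Confirmed.

32.5


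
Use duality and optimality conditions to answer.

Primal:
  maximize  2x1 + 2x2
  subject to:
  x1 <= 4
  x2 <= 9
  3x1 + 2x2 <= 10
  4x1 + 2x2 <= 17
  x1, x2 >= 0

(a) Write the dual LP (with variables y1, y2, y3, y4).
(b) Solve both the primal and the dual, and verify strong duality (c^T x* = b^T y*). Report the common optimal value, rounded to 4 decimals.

The standard primal-dual pair for 'max c^T x s.t. A x <= b, x >= 0' is:
  Dual:  min b^T y  s.t.  A^T y >= c,  y >= 0.

So the dual LP is:
  minimize  4y1 + 9y2 + 10y3 + 17y4
  subject to:
    y1 + 3y3 + 4y4 >= 2
    y2 + 2y3 + 2y4 >= 2
    y1, y2, y3, y4 >= 0

Solving the primal: x* = (0, 5).
  primal value c^T x* = 10.
Solving the dual: y* = (0, 0, 1, 0).
  dual value b^T y* = 10.
Strong duality: c^T x* = b^T y*. Confirmed.

10


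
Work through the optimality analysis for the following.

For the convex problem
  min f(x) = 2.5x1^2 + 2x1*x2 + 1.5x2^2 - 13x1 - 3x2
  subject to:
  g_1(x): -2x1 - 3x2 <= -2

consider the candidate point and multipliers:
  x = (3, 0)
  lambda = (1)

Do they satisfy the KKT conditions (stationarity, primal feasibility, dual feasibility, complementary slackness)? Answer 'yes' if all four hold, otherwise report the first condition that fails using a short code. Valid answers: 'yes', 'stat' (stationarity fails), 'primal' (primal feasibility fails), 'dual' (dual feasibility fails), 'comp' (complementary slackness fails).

Gradient of f: grad f(x) = Q x + c = (2, 3)
Constraint values g_i(x) = a_i^T x - b_i:
  g_1((3, 0)) = -4
Stationarity residual: grad f(x) + sum_i lambda_i a_i = (0, 0)
  -> stationarity OK
Primal feasibility (all g_i <= 0): OK
Dual feasibility (all lambda_i >= 0): OK
Complementary slackness (lambda_i * g_i(x) = 0 for all i): FAILS

Verdict: the first failing condition is complementary_slackness -> comp.

comp


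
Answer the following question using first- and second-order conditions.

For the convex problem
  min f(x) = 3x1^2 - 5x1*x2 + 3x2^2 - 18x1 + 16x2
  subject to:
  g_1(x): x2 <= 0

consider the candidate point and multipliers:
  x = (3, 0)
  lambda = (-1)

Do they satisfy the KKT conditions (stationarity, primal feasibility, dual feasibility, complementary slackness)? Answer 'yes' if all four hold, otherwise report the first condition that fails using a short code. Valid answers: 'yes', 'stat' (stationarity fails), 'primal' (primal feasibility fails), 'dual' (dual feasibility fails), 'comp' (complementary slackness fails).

Gradient of f: grad f(x) = Q x + c = (0, 1)
Constraint values g_i(x) = a_i^T x - b_i:
  g_1((3, 0)) = 0
Stationarity residual: grad f(x) + sum_i lambda_i a_i = (0, 0)
  -> stationarity OK
Primal feasibility (all g_i <= 0): OK
Dual feasibility (all lambda_i >= 0): FAILS
Complementary slackness (lambda_i * g_i(x) = 0 for all i): OK

Verdict: the first failing condition is dual_feasibility -> dual.

dual


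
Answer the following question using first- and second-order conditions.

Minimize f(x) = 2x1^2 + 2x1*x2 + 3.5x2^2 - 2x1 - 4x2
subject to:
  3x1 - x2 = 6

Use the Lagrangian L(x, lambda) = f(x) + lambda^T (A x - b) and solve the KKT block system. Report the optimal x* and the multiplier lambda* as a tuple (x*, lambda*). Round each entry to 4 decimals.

Form the Lagrangian:
  L(x, lambda) = (1/2) x^T Q x + c^T x + lambda^T (A x - b)
Stationarity (grad_x L = 0): Q x + c + A^T lambda = 0.
Primal feasibility: A x = b.

This gives the KKT block system:
  [ Q   A^T ] [ x     ]   [-c ]
  [ A    0  ] [ lambda ] = [ b ]

Solving the linear system:
  x*      = (1.9241, -0.2278)
  lambda* = (-1.7468)
  f(x*)   = 3.7722

x* = (1.9241, -0.2278), lambda* = (-1.7468)


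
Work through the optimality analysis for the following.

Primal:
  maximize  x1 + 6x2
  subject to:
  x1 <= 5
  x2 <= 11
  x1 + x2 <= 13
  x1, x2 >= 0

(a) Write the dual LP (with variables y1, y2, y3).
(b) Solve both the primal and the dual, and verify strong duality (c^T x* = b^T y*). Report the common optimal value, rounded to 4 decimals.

The standard primal-dual pair for 'max c^T x s.t. A x <= b, x >= 0' is:
  Dual:  min b^T y  s.t.  A^T y >= c,  y >= 0.

So the dual LP is:
  minimize  5y1 + 11y2 + 13y3
  subject to:
    y1 + y3 >= 1
    y2 + y3 >= 6
    y1, y2, y3 >= 0

Solving the primal: x* = (2, 11).
  primal value c^T x* = 68.
Solving the dual: y* = (0, 5, 1).
  dual value b^T y* = 68.
Strong duality: c^T x* = b^T y*. Confirmed.

68


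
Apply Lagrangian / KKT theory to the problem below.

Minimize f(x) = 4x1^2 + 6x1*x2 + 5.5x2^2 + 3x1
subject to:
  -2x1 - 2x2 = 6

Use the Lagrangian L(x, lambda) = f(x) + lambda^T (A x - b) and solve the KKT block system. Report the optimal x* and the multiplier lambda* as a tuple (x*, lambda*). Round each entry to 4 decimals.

Form the Lagrangian:
  L(x, lambda) = (1/2) x^T Q x + c^T x + lambda^T (A x - b)
Stationarity (grad_x L = 0): Q x + c + A^T lambda = 0.
Primal feasibility: A x = b.

This gives the KKT block system:
  [ Q   A^T ] [ x     ]   [-c ]
  [ A    0  ] [ lambda ] = [ b ]

Solving the linear system:
  x*      = (-2.5714, -0.4286)
  lambda* = (-10.0714)
  f(x*)   = 26.3571

x* = (-2.5714, -0.4286), lambda* = (-10.0714)


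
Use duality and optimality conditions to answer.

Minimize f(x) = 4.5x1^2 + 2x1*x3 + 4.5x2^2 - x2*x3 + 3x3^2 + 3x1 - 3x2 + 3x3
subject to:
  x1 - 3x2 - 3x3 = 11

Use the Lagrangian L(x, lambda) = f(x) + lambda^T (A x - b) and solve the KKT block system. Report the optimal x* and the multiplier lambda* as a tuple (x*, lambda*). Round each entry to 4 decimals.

Form the Lagrangian:
  L(x, lambda) = (1/2) x^T Q x + c^T x + lambda^T (A x - b)
Stationarity (grad_x L = 0): Q x + c + A^T lambda = 0.
Primal feasibility: A x = b.

This gives the KKT block system:
  [ Q   A^T ] [ x     ]   [-c ]
  [ A    0  ] [ lambda ] = [ b ]

Solving the linear system:
  x*      = (0.5713, -1.0112, -2.465)
  lambda* = (-3.212)
  f(x*)   = 16.3425

x* = (0.5713, -1.0112, -2.465), lambda* = (-3.212)


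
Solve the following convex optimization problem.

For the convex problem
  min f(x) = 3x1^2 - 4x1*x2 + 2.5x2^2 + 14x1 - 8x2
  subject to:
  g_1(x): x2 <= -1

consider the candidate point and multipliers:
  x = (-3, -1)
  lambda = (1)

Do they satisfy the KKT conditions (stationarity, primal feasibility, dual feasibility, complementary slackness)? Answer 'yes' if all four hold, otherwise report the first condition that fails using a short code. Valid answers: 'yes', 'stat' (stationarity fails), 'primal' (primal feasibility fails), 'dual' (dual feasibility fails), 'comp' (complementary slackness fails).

Gradient of f: grad f(x) = Q x + c = (0, -1)
Constraint values g_i(x) = a_i^T x - b_i:
  g_1((-3, -1)) = 0
Stationarity residual: grad f(x) + sum_i lambda_i a_i = (0, 0)
  -> stationarity OK
Primal feasibility (all g_i <= 0): OK
Dual feasibility (all lambda_i >= 0): OK
Complementary slackness (lambda_i * g_i(x) = 0 for all i): OK

Verdict: yes, KKT holds.

yes


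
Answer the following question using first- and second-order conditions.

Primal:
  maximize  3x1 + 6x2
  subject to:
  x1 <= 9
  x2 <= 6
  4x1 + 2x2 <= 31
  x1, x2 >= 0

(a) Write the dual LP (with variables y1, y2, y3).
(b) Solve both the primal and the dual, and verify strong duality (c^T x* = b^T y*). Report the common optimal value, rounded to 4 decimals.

The standard primal-dual pair for 'max c^T x s.t. A x <= b, x >= 0' is:
  Dual:  min b^T y  s.t.  A^T y >= c,  y >= 0.

So the dual LP is:
  minimize  9y1 + 6y2 + 31y3
  subject to:
    y1 + 4y3 >= 3
    y2 + 2y3 >= 6
    y1, y2, y3 >= 0

Solving the primal: x* = (4.75, 6).
  primal value c^T x* = 50.25.
Solving the dual: y* = (0, 4.5, 0.75).
  dual value b^T y* = 50.25.
Strong duality: c^T x* = b^T y*. Confirmed.

50.25


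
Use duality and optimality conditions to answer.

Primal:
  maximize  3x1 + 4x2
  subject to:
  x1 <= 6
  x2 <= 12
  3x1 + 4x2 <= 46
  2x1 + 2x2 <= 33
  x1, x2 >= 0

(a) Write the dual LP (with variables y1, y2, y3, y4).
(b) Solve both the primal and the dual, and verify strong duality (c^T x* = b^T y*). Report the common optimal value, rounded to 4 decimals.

The standard primal-dual pair for 'max c^T x s.t. A x <= b, x >= 0' is:
  Dual:  min b^T y  s.t.  A^T y >= c,  y >= 0.

So the dual LP is:
  minimize  6y1 + 12y2 + 46y3 + 33y4
  subject to:
    y1 + 3y3 + 2y4 >= 3
    y2 + 4y3 + 2y4 >= 4
    y1, y2, y3, y4 >= 0

Solving the primal: x* = (6, 7).
  primal value c^T x* = 46.
Solving the dual: y* = (0, 0, 1, 0).
  dual value b^T y* = 46.
Strong duality: c^T x* = b^T y*. Confirmed.

46


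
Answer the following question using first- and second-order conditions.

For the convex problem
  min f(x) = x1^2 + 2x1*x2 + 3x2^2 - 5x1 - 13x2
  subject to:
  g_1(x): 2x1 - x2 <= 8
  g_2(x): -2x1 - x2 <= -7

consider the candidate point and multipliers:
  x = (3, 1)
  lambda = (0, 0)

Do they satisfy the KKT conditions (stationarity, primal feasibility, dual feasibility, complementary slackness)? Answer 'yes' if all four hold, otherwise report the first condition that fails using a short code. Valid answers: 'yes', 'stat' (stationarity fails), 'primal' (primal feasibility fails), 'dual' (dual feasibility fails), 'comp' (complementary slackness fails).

Gradient of f: grad f(x) = Q x + c = (3, -1)
Constraint values g_i(x) = a_i^T x - b_i:
  g_1((3, 1)) = -3
  g_2((3, 1)) = 0
Stationarity residual: grad f(x) + sum_i lambda_i a_i = (3, -1)
  -> stationarity FAILS
Primal feasibility (all g_i <= 0): OK
Dual feasibility (all lambda_i >= 0): OK
Complementary slackness (lambda_i * g_i(x) = 0 for all i): OK

Verdict: the first failing condition is stationarity -> stat.

stat


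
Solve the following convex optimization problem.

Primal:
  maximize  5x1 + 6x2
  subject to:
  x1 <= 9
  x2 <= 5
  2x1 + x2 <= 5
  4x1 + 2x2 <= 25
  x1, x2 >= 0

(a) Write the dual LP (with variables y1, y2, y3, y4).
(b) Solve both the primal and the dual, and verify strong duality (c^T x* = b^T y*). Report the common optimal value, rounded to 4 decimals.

The standard primal-dual pair for 'max c^T x s.t. A x <= b, x >= 0' is:
  Dual:  min b^T y  s.t.  A^T y >= c,  y >= 0.

So the dual LP is:
  minimize  9y1 + 5y2 + 5y3 + 25y4
  subject to:
    y1 + 2y3 + 4y4 >= 5
    y2 + y3 + 2y4 >= 6
    y1, y2, y3, y4 >= 0

Solving the primal: x* = (0, 5).
  primal value c^T x* = 30.
Solving the dual: y* = (0, 3.5, 2.5, 0).
  dual value b^T y* = 30.
Strong duality: c^T x* = b^T y*. Confirmed.

30
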